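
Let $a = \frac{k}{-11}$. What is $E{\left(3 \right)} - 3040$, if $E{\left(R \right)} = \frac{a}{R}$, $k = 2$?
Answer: $- \frac{100322}{33} \approx -3040.1$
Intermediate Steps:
$a = - \frac{2}{11}$ ($a = \frac{2}{-11} = 2 \left(- \frac{1}{11}\right) = - \frac{2}{11} \approx -0.18182$)
$E{\left(R \right)} = - \frac{2}{11 R}$
$E{\left(3 \right)} - 3040 = - \frac{2}{11 \cdot 3} - 3040 = \left(- \frac{2}{11}\right) \frac{1}{3} - 3040 = - \frac{2}{33} - 3040 = - \frac{100322}{33}$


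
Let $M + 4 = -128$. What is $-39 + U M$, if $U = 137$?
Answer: $-18123$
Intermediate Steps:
$M = -132$ ($M = -4 - 128 = -132$)
$-39 + U M = -39 + 137 \left(-132\right) = -39 - 18084 = -18123$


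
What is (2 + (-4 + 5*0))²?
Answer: 4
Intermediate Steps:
(2 + (-4 + 5*0))² = (2 + (-4 + 0))² = (2 - 4)² = (-2)² = 4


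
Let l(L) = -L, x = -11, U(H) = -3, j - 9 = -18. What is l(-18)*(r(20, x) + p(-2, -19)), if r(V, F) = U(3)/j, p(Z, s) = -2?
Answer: -30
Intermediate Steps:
j = -9 (j = 9 - 18 = -9)
r(V, F) = 1/3 (r(V, F) = -3/(-9) = -3*(-1/9) = 1/3)
l(-18)*(r(20, x) + p(-2, -19)) = (-1*(-18))*(1/3 - 2) = 18*(-5/3) = -30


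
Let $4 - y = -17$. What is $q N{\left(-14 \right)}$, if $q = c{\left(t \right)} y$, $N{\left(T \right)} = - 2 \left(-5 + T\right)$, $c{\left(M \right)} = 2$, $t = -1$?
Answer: $1596$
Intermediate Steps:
$y = 21$ ($y = 4 - -17 = 4 + 17 = 21$)
$N{\left(T \right)} = 10 - 2 T$
$q = 42$ ($q = 2 \cdot 21 = 42$)
$q N{\left(-14 \right)} = 42 \left(10 - -28\right) = 42 \left(10 + 28\right) = 42 \cdot 38 = 1596$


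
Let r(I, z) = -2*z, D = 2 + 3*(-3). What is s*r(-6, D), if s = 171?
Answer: 2394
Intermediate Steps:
D = -7 (D = 2 - 9 = -7)
s*r(-6, D) = 171*(-2*(-7)) = 171*14 = 2394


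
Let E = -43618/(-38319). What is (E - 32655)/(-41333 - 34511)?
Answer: 1251263327/2906266236 ≈ 0.43054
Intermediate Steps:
E = 43618/38319 (E = -43618*(-1/38319) = 43618/38319 ≈ 1.1383)
(E - 32655)/(-41333 - 34511) = (43618/38319 - 32655)/(-41333 - 34511) = -1251263327/38319/(-75844) = -1251263327/38319*(-1/75844) = 1251263327/2906266236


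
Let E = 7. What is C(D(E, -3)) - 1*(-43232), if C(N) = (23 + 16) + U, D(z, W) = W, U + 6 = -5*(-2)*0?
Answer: 43265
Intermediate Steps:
U = -6 (U = -6 - 5*(-2)*0 = -6 + 10*0 = -6 + 0 = -6)
C(N) = 33 (C(N) = (23 + 16) - 6 = 39 - 6 = 33)
C(D(E, -3)) - 1*(-43232) = 33 - 1*(-43232) = 33 + 43232 = 43265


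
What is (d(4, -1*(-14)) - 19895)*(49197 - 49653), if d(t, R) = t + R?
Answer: 9063912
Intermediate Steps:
d(t, R) = R + t
(d(4, -1*(-14)) - 19895)*(49197 - 49653) = ((-1*(-14) + 4) - 19895)*(49197 - 49653) = ((14 + 4) - 19895)*(-456) = (18 - 19895)*(-456) = -19877*(-456) = 9063912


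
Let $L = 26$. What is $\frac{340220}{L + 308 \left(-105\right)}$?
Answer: $- \frac{170110}{16157} \approx -10.529$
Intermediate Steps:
$\frac{340220}{L + 308 \left(-105\right)} = \frac{340220}{26 + 308 \left(-105\right)} = \frac{340220}{26 - 32340} = \frac{340220}{-32314} = 340220 \left(- \frac{1}{32314}\right) = - \frac{170110}{16157}$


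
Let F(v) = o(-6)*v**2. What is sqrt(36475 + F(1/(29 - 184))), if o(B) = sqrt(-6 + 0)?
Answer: sqrt(876311875 + I*sqrt(6))/155 ≈ 190.98 + 2.6692e-7*I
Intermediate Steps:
o(B) = I*sqrt(6) (o(B) = sqrt(-6) = I*sqrt(6))
F(v) = I*sqrt(6)*v**2 (F(v) = (I*sqrt(6))*v**2 = I*sqrt(6)*v**2)
sqrt(36475 + F(1/(29 - 184))) = sqrt(36475 + I*sqrt(6)*(1/(29 - 184))**2) = sqrt(36475 + I*sqrt(6)*(1/(-155))**2) = sqrt(36475 + I*sqrt(6)*(-1/155)**2) = sqrt(36475 + I*sqrt(6)*(1/24025)) = sqrt(36475 + I*sqrt(6)/24025)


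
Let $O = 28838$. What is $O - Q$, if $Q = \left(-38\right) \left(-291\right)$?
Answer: $17780$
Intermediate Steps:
$Q = 11058$
$O - Q = 28838 - 11058 = 17780$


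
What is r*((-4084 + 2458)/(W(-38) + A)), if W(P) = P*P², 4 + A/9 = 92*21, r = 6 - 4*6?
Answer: -7317/9380 ≈ -0.78006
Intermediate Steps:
r = -18 (r = 6 - 24 = -18)
A = 17352 (A = -36 + 9*(92*21) = -36 + 9*1932 = -36 + 17388 = 17352)
W(P) = P³
r*((-4084 + 2458)/(W(-38) + A)) = -18*(-4084 + 2458)/((-38)³ + 17352) = -(-29268)/(-54872 + 17352) = -(-29268)/(-37520) = -(-29268)*(-1)/37520 = -18*813/18760 = -7317/9380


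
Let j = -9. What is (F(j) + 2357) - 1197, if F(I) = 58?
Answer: 1218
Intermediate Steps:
(F(j) + 2357) - 1197 = (58 + 2357) - 1197 = 2415 - 1197 = 1218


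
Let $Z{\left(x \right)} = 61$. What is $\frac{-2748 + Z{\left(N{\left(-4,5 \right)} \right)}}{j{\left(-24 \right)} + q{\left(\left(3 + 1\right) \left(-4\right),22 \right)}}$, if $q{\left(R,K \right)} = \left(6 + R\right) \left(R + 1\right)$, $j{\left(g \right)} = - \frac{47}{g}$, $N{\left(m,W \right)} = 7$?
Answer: $- \frac{64488}{3647} \approx -17.682$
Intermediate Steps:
$q{\left(R,K \right)} = \left(1 + R\right) \left(6 + R\right)$ ($q{\left(R,K \right)} = \left(6 + R\right) \left(1 + R\right) = \left(1 + R\right) \left(6 + R\right)$)
$\frac{-2748 + Z{\left(N{\left(-4,5 \right)} \right)}}{j{\left(-24 \right)} + q{\left(\left(3 + 1\right) \left(-4\right),22 \right)}} = \frac{-2748 + 61}{- \frac{47}{-24} + \left(6 + \left(\left(3 + 1\right) \left(-4\right)\right)^{2} + 7 \left(3 + 1\right) \left(-4\right)\right)} = - \frac{2687}{\left(-47\right) \left(- \frac{1}{24}\right) + \left(6 + \left(4 \left(-4\right)\right)^{2} + 7 \cdot 4 \left(-4\right)\right)} = - \frac{2687}{\frac{47}{24} + \left(6 + \left(-16\right)^{2} + 7 \left(-16\right)\right)} = - \frac{2687}{\frac{47}{24} + \left(6 + 256 - 112\right)} = - \frac{2687}{\frac{47}{24} + 150} = - \frac{2687}{\frac{3647}{24}} = \left(-2687\right) \frac{24}{3647} = - \frac{64488}{3647}$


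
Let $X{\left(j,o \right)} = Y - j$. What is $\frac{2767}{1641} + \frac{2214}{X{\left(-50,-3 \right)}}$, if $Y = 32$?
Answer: $\frac{47074}{1641} \approx 28.686$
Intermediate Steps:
$X{\left(j,o \right)} = 32 - j$
$\frac{2767}{1641} + \frac{2214}{X{\left(-50,-3 \right)}} = \frac{2767}{1641} + \frac{2214}{32 - -50} = 2767 \cdot \frac{1}{1641} + \frac{2214}{32 + 50} = \frac{2767}{1641} + \frac{2214}{82} = \frac{2767}{1641} + 2214 \cdot \frac{1}{82} = \frac{2767}{1641} + 27 = \frac{47074}{1641}$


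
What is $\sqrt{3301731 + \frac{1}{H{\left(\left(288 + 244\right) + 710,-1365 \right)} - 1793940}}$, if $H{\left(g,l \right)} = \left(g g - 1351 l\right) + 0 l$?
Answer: $\frac{\sqrt{930654339347964910}}{530913} \approx 1817.1$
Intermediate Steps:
$H{\left(g,l \right)} = g^{2} - 1351 l$ ($H{\left(g,l \right)} = \left(g^{2} - 1351 l\right) + 0 = g^{2} - 1351 l$)
$\sqrt{3301731 + \frac{1}{H{\left(\left(288 + 244\right) + 710,-1365 \right)} - 1793940}} = \sqrt{3301731 + \frac{1}{\left(\left(\left(288 + 244\right) + 710\right)^{2} - -1844115\right) - 1793940}} = \sqrt{3301731 + \frac{1}{\left(\left(532 + 710\right)^{2} + 1844115\right) - 1793940}} = \sqrt{3301731 + \frac{1}{\left(1242^{2} + 1844115\right) - 1793940}} = \sqrt{3301731 + \frac{1}{\left(1542564 + 1844115\right) - 1793940}} = \sqrt{3301731 + \frac{1}{3386679 - 1793940}} = \sqrt{3301731 + \frac{1}{1592739}} = \sqrt{\frac{5258795731210}{1592739}} = \frac{\sqrt{930654339347964910}}{530913}$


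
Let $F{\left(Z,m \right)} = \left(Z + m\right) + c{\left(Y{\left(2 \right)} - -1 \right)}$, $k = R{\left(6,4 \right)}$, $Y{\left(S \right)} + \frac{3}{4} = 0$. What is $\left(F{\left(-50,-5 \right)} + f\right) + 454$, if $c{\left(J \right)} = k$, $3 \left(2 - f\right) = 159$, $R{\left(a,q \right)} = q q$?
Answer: $364$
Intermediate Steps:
$R{\left(a,q \right)} = q^{2}$
$Y{\left(S \right)} = - \frac{3}{4}$ ($Y{\left(S \right)} = - \frac{3}{4} + 0 = - \frac{3}{4}$)
$k = 16$ ($k = 4^{2} = 16$)
$f = -51$ ($f = 2 - 53 = -51$)
$c{\left(J \right)} = 16$
$F{\left(Z,m \right)} = 16 + Z + m$ ($F{\left(Z,m \right)} = \left(Z + m\right) + 16 = 16 + Z + m$)
$\left(F{\left(-50,-5 \right)} + f\right) + 454 = \left(\left(16 - 50 - 5\right) - 51\right) + 454 = \left(-39 - 51\right) + 454 = -90 + 454 = 364$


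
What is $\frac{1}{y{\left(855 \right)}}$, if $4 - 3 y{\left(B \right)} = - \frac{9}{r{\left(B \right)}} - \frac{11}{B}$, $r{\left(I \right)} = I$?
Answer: $\frac{513}{688} \approx 0.74564$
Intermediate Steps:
$y{\left(B \right)} = \frac{4}{3} + \frac{20}{3 B}$ ($y{\left(B \right)} = \frac{4}{3} - \frac{- \frac{9}{B} - \frac{11}{B}}{3} = \frac{4}{3} - \frac{\left(-20\right) \frac{1}{B}}{3} = \frac{4}{3} + \frac{20}{3 B}$)
$\frac{1}{y{\left(855 \right)}} = \frac{1}{\frac{4}{3} \cdot \frac{1}{855} \left(5 + 855\right)} = \frac{1}{\frac{4}{3} \cdot \frac{1}{855} \cdot 860} = \frac{1}{\frac{688}{513}} = \frac{513}{688}$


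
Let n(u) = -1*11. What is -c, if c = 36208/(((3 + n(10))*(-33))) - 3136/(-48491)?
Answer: -219573754/1600203 ≈ -137.22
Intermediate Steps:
n(u) = -11
c = 219573754/1600203 (c = 36208/(((3 - 11)*(-33))) - 3136/(-48491) = 36208/((-8*(-33))) - 3136*(-1/48491) = 36208/264 + 3136/48491 = 36208*(1/264) + 3136/48491 = 4526/33 + 3136/48491 = 219573754/1600203 ≈ 137.22)
-c = -1*219573754/1600203 = -219573754/1600203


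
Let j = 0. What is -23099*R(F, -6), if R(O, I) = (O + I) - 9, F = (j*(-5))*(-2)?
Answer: 346485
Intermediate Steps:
F = 0 (F = (0*(-5))*(-2) = 0*(-2) = 0)
R(O, I) = -9 + I + O (R(O, I) = (I + O) - 9 = -9 + I + O)
-23099*R(F, -6) = -23099*(-9 - 6 + 0) = -23099*(-15) = 346485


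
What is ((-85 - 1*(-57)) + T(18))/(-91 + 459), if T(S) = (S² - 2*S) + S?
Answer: 139/184 ≈ 0.75543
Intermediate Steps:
T(S) = S² - S
((-85 - 1*(-57)) + T(18))/(-91 + 459) = ((-85 - 1*(-57)) + 18*(-1 + 18))/(-91 + 459) = ((-85 + 57) + 18*17)/368 = (-28 + 306)*(1/368) = 278*(1/368) = 139/184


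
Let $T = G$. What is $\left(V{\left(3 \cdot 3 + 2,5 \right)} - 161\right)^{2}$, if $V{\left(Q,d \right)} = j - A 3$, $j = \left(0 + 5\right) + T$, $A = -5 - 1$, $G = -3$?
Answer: $19881$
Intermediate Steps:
$T = -3$
$A = -6$ ($A = -5 - 1 = -6$)
$j = 2$ ($j = \left(0 + 5\right) - 3 = 5 - 3 = 2$)
$V{\left(Q,d \right)} = 20$ ($V{\left(Q,d \right)} = 2 - \left(-6\right) 3 = 2 - -18 = 2 + 18 = 20$)
$\left(V{\left(3 \cdot 3 + 2,5 \right)} - 161\right)^{2} = \left(20 - 161\right)^{2} = \left(-141\right)^{2} = 19881$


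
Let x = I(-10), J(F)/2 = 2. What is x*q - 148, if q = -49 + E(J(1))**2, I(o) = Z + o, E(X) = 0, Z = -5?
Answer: 587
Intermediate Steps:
J(F) = 4 (J(F) = 2*2 = 4)
I(o) = -5 + o
x = -15 (x = -5 - 10 = -15)
q = -49 (q = -49 + 0**2 = -49 + 0 = -49)
x*q - 148 = -15*(-49) - 148 = 735 - 148 = 587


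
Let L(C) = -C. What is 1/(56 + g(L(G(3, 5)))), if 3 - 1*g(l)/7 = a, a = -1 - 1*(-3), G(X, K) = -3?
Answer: 1/63 ≈ 0.015873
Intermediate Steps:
a = 2 (a = -1 + 3 = 2)
g(l) = 7 (g(l) = 21 - 7*2 = 21 - 14 = 7)
1/(56 + g(L(G(3, 5)))) = 1/(56 + 7) = 1/63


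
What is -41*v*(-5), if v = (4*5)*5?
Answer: 20500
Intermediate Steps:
v = 100 (v = 20*5 = 100)
-41*v*(-5) = -41*100*(-5) = -4100*(-5) = 20500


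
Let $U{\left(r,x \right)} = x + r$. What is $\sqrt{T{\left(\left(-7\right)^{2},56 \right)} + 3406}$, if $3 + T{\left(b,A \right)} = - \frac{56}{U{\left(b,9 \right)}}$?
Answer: $\frac{\sqrt{2861111}}{29} \approx 58.327$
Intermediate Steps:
$U{\left(r,x \right)} = r + x$
$T{\left(b,A \right)} = -3 - \frac{56}{9 + b}$ ($T{\left(b,A \right)} = -3 - \frac{56}{b + 9} = -3 - \frac{56}{9 + b}$)
$\sqrt{T{\left(\left(-7\right)^{2},56 \right)} + 3406} = \sqrt{\frac{-83 - 3 \left(-7\right)^{2}}{9 + \left(-7\right)^{2}} + 3406} = \sqrt{\frac{-83 - 147}{9 + 49} + 3406} = \sqrt{\frac{-83 - 147}{58} + 3406} = \sqrt{\frac{1}{58} \left(-230\right) + 3406} = \sqrt{- \frac{115}{29} + 3406} = \sqrt{\frac{98659}{29}} = \frac{\sqrt{2861111}}{29}$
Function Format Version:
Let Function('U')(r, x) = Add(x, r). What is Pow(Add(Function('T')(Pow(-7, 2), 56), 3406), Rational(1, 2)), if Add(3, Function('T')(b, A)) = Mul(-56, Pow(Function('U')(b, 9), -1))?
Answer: Mul(Rational(1, 29), Pow(2861111, Rational(1, 2))) ≈ 58.327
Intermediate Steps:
Function('U')(r, x) = Add(r, x)
Function('T')(b, A) = Add(-3, Mul(-56, Pow(Add(9, b), -1))) (Function('T')(b, A) = Add(-3, Mul(-56, Pow(Add(b, 9), -1))) = Add(-3, Mul(-56, Pow(Add(9, b), -1))))
Pow(Add(Function('T')(Pow(-7, 2), 56), 3406), Rational(1, 2)) = Pow(Add(Mul(Pow(Add(9, Pow(-7, 2)), -1), Add(-83, Mul(-3, Pow(-7, 2)))), 3406), Rational(1, 2)) = Pow(Add(Mul(Pow(Add(9, 49), -1), Add(-83, Mul(-3, 49))), 3406), Rational(1, 2)) = Pow(Add(Mul(Pow(58, -1), Add(-83, -147)), 3406), Rational(1, 2)) = Pow(Add(Mul(Rational(1, 58), -230), 3406), Rational(1, 2)) = Pow(Add(Rational(-115, 29), 3406), Rational(1, 2)) = Pow(Rational(98659, 29), Rational(1, 2)) = Mul(Rational(1, 29), Pow(2861111, Rational(1, 2)))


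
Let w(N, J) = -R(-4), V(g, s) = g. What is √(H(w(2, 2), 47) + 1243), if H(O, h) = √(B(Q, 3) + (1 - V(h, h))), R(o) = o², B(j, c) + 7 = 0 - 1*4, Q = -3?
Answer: √(1243 + I*√57) ≈ 35.256 + 0.1071*I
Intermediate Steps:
B(j, c) = -11 (B(j, c) = -7 + (0 - 1*4) = -7 + (0 - 4) = -7 - 4 = -11)
w(N, J) = -16 (w(N, J) = -1*(-4)² = -1*16 = -16)
H(O, h) = √(-10 - h) (H(O, h) = √(-11 + (1 - h)) = √(-10 - h))
√(H(w(2, 2), 47) + 1243) = √(√(-10 - 1*47) + 1243) = √(√(-10 - 47) + 1243) = √(√(-57) + 1243) = √(I*√57 + 1243) = √(1243 + I*√57)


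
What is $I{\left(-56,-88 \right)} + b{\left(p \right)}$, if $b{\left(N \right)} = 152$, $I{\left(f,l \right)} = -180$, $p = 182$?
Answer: $-28$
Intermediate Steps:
$I{\left(-56,-88 \right)} + b{\left(p \right)} = -180 + 152 = -28$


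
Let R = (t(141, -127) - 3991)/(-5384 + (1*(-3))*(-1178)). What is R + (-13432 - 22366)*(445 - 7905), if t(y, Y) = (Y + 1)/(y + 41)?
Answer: 3211313312946/12025 ≈ 2.6705e+8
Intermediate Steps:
t(y, Y) = (1 + Y)/(41 + y)
R = 25946/12025 (R = ((1 - 127)/(41 + 141) - 3991)/(-5384 + (1*(-3))*(-1178)) = (-126/182 - 3991)/(-5384 - 3*(-1178)) = ((1/182)*(-126) - 3991)/(-5384 + 3534) = (-9/13 - 3991)/(-1850) = -51892/13*(-1/1850) = 25946/12025 ≈ 2.1577)
R + (-13432 - 22366)*(445 - 7905) = 25946/12025 + (-13432 - 22366)*(445 - 7905) = 25946/12025 - 35798*(-7460) = 25946/12025 + 267053080 = 3211313312946/12025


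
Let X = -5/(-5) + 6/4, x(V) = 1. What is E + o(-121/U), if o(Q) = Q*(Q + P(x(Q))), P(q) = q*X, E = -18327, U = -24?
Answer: -10534451/576 ≈ -18289.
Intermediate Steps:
X = 5/2 (X = -5*(-1/5) + 6*(1/4) = 1 + 3/2 = 5/2 ≈ 2.5000)
P(q) = 5*q/2 (P(q) = q*(5/2) = 5*q/2)
o(Q) = Q*(5/2 + Q) (o(Q) = Q*(Q + (5/2)*1) = Q*(Q + 5/2) = Q*(5/2 + Q))
E + o(-121/U) = -18327 + (-121/(-24))*(5 + 2*(-121/(-24)))/2 = -18327 + (-121*(-1/24))*(5 + 2*(-121*(-1/24)))/2 = -18327 + (1/2)*(121/24)*(5 + 2*(121/24)) = -18327 + (1/2)*(121/24)*(5 + 121/12) = -18327 + (1/2)*(121/24)*(181/12) = -18327 + 21901/576 = -10534451/576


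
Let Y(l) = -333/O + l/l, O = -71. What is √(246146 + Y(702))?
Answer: √1240850670/71 ≈ 496.14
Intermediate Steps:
Y(l) = 404/71 (Y(l) = -333/(-71) + l/l = -333*(-1/71) + 1 = 333/71 + 1 = 404/71)
√(246146 + Y(702)) = √(246146 + 404/71) = √(17476770/71) = √1240850670/71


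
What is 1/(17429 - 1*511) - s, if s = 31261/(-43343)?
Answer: 528916941/733276874 ≈ 0.72131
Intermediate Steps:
s = -31261/43343 (s = 31261*(-1/43343) = -31261/43343 ≈ -0.72125)
1/(17429 - 1*511) - s = 1/(17429 - 1*511) - 1*(-31261/43343) = 1/(17429 - 511) + 31261/43343 = 1/16918 + 31261/43343 = 528916941/733276874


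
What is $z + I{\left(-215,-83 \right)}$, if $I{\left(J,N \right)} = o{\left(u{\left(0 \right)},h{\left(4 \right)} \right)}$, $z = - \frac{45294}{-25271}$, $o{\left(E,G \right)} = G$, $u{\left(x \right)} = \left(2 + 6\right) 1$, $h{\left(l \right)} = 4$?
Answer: $\frac{146378}{25271} \approx 5.7923$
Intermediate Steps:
$u{\left(x \right)} = 8$ ($u{\left(x \right)} = 8 \cdot 1 = 8$)
$z = \frac{45294}{25271}$ ($z = \left(-45294\right) \left(- \frac{1}{25271}\right) = \frac{45294}{25271} \approx 1.7923$)
$I{\left(J,N \right)} = 4$
$z + I{\left(-215,-83 \right)} = \frac{45294}{25271} + 4 = \frac{146378}{25271}$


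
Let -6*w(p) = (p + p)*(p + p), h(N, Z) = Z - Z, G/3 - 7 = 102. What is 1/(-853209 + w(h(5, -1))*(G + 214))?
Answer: -1/853209 ≈ -1.1720e-6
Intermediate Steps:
G = 327 (G = 21 + 3*102 = 21 + 306 = 327)
h(N, Z) = 0
w(p) = -2*p**2/3 (w(p) = -(p + p)*(p + p)/6 = -2*p*2*p/6 = -2*p**2/3)
1/(-853209 + w(h(5, -1))*(G + 214)) = 1/(-853209 + (-2/3*0**2)*(327 + 214)) = 1/(-853209 - 2/3*0*541) = 1/(-853209 + 0*541) = 1/(-853209 + 0) = 1/(-853209) = -1/853209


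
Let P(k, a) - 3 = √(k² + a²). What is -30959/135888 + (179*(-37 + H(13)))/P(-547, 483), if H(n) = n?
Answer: -14734002407/72358865232 - 4296*√532498/532489 ≈ -6.0909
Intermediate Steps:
P(k, a) = 3 + √(a² + k²) (P(k, a) = 3 + √(k² + a²) = 3 + √(a² + k²))
-30959/135888 + (179*(-37 + H(13)))/P(-547, 483) = -30959/135888 + (179*(-37 + 13))/(3 + √(483² + (-547)²)) = -30959*1/135888 + (179*(-24))/(3 + √(233289 + 299209)) = -30959/135888 - 4296/(3 + √532498)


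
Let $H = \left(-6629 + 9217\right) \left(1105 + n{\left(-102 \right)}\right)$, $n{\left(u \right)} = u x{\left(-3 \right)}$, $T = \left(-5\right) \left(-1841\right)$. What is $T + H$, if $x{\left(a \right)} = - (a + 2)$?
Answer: $2604969$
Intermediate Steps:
$T = 9205$
$x{\left(a \right)} = -2 - a$ ($x{\left(a \right)} = - (2 + a) = -2 - a$)
$n{\left(u \right)} = u$ ($n{\left(u \right)} = u \left(-2 - -3\right) = u \left(-2 + 3\right) = u 1 = u$)
$H = 2595764$ ($H = \left(-6629 + 9217\right) \left(1105 - 102\right) = 2588 \cdot 1003 = 2595764$)
$T + H = 9205 + 2595764 = 2604969$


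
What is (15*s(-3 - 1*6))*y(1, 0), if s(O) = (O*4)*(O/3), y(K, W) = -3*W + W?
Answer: 0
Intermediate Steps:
y(K, W) = -2*W
s(O) = 4*O²/3 (s(O) = (4*O)*(O*(⅓)) = (4*O)*(O/3) = 4*O²/3)
(15*s(-3 - 1*6))*y(1, 0) = (15*(4*(-3 - 1*6)²/3))*(-2*0) = (15*(4*(-3 - 6)²/3))*0 = (15*((4/3)*(-9)²))*0 = (15*((4/3)*81))*0 = (15*108)*0 = 1620*0 = 0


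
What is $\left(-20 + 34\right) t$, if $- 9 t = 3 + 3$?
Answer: $- \frac{28}{3} \approx -9.3333$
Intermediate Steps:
$t = - \frac{2}{3}$ ($t = - \frac{3 + 3}{9} = \left(- \frac{1}{9}\right) 6 = - \frac{2}{3} \approx -0.66667$)
$\left(-20 + 34\right) t = \left(-20 + 34\right) \left(- \frac{2}{3}\right) = 14 \left(- \frac{2}{3}\right) = - \frac{28}{3}$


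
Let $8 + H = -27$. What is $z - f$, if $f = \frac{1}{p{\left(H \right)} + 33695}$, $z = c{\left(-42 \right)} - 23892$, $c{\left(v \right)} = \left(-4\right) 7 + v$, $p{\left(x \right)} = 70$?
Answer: $- \frac{809076931}{33765} \approx -23962.0$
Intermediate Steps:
$H = -35$ ($H = -8 - 27 = -35$)
$c{\left(v \right)} = -28 + v$
$z = -23962$ ($z = \left(-28 - 42\right) - 23892 = -70 - 23892 = -23962$)
$f = \frac{1}{33765}$ ($f = \frac{1}{70 + 33695} = \frac{1}{33765} \approx 2.9616 \cdot 10^{-5}$)
$z - f = -23962 - \frac{1}{33765} = - \frac{809076931}{33765}$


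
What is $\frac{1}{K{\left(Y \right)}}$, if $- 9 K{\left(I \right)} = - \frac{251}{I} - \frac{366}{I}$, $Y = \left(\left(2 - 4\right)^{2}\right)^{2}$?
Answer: $\frac{144}{617} \approx 0.23339$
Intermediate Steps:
$Y = 16$ ($Y = \left(\left(-2\right)^{2}\right)^{2} = 4^{2} = 16$)
$K{\left(I \right)} = \frac{617}{9 I}$ ($K{\left(I \right)} = - \frac{- \frac{251}{I} - \frac{366}{I}}{9} = - \frac{\left(-617\right) \frac{1}{I}}{9} = \frac{617}{9 I}$)
$\frac{1}{K{\left(Y \right)}} = \frac{1}{\frac{617}{9} \cdot \frac{1}{16}} = \frac{1}{\frac{617}{144}} = \frac{144}{617}$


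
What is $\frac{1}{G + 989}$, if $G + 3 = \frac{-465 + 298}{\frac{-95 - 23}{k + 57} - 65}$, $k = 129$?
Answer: $\frac{6104}{6034075} \approx 0.0010116$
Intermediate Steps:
$G = - \frac{2781}{6104}$ ($G = -3 + \frac{-465 + 298}{\frac{-95 - 23}{129 + 57} - 65} = -3 - \frac{167}{- \frac{118}{186} - 65} = -3 - \frac{167}{\left(-118\right) \frac{1}{186} - 65} = -3 - \frac{167}{- \frac{59}{93} - 65} = -3 - \frac{167}{- \frac{6104}{93}} = -3 - - \frac{15531}{6104} = -3 + \frac{15531}{6104} = - \frac{2781}{6104} \approx -0.4556$)
$\frac{1}{G + 989} = \frac{1}{- \frac{2781}{6104} + 989} = \frac{1}{\frac{6034075}{6104}} = \frac{6104}{6034075}$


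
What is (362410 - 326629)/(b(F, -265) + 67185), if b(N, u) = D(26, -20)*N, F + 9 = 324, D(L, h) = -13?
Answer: 11927/21030 ≈ 0.56714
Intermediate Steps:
F = 315 (F = -9 + 324 = 315)
b(N, u) = -13*N
(362410 - 326629)/(b(F, -265) + 67185) = (362410 - 326629)/(-13*315 + 67185) = 35781/(-4095 + 67185) = 35781/63090 = 35781*(1/63090) = 11927/21030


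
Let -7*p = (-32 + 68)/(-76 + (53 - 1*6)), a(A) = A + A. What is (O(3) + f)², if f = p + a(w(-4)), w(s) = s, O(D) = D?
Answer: 958441/41209 ≈ 23.258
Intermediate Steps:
a(A) = 2*A
p = 36/203 (p = -(-32 + 68)/(7*(-76 + (53 - 1*6))) = -36/(7*(-76 + (53 - 6))) = -36/(7*(-76 + 47)) = -36/(7*(-29)) = -36*(-1)/(7*29) = -⅐*(-36/29) = 36/203 ≈ 0.17734)
f = -1588/203 (f = 36/203 + 2*(-4) = 36/203 - 8 = -1588/203 ≈ -7.8227)
(O(3) + f)² = (3 - 1588/203)² = (-979/203)² = 958441/41209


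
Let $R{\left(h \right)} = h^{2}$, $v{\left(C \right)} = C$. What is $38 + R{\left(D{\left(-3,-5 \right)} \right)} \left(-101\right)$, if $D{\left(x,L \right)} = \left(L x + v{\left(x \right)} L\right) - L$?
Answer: $-123687$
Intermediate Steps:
$D{\left(x,L \right)} = - L + 2 L x$ ($D{\left(x,L \right)} = \left(L x + x L\right) - L = \left(L x + L x\right) - L = 2 L x - L = - L + 2 L x$)
$38 + R{\left(D{\left(-3,-5 \right)} \right)} \left(-101\right) = 38 + \left(- 5 \left(-1 + 2 \left(-3\right)\right)\right)^{2} \left(-101\right) = 38 + \left(- 5 \left(-1 - 6\right)\right)^{2} \left(-101\right) = 38 + \left(\left(-5\right) \left(-7\right)\right)^{2} \left(-101\right) = 38 + 35^{2} \left(-101\right) = 38 + 1225 \left(-101\right) = 38 - 123725 = -123687$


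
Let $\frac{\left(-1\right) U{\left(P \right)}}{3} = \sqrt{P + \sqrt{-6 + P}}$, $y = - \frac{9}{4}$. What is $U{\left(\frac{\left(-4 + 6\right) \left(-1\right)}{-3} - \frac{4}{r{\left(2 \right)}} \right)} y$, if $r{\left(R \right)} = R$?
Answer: $\frac{9 \sqrt{-12 + 3 i \sqrt{66}}}{4} \approx 6.1959 + 9.9569 i$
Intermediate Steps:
$y = - \frac{9}{4}$ ($y = \left(-9\right) \frac{1}{4} = - \frac{9}{4} \approx -2.25$)
$U{\left(P \right)} = - 3 \sqrt{P + \sqrt{-6 + P}}$
$U{\left(\frac{\left(-4 + 6\right) \left(-1\right)}{-3} - \frac{4}{r{\left(2 \right)}} \right)} y = - 3 \sqrt{\left(\frac{\left(-4 + 6\right) \left(-1\right)}{-3} - \frac{4}{2}\right) + \sqrt{-6 - \left(2 - \frac{\left(-4 + 6\right) \left(-1\right)}{-3}\right)}} \left(- \frac{9}{4}\right) = - 3 \sqrt{\left(2 \left(-1\right) \left(- \frac{1}{3}\right) - 2\right) + \sqrt{-6 - \left(2 - 2 \left(-1\right) \left(- \frac{1}{3}\right)\right)}} \left(- \frac{9}{4}\right) = - 3 \sqrt{\left(\left(-2\right) \left(- \frac{1}{3}\right) - 2\right) + \sqrt{-6 - \frac{4}{3}}} \left(- \frac{9}{4}\right) = - 3 \sqrt{\left(\frac{2}{3} - 2\right) + \sqrt{-6 + \left(\frac{2}{3} - 2\right)}} \left(- \frac{9}{4}\right) = - 3 \sqrt{- \frac{4}{3} + \sqrt{-6 - \frac{4}{3}}} \left(- \frac{9}{4}\right) = - 3 \sqrt{- \frac{4}{3} + \sqrt{- \frac{22}{3}}} \left(- \frac{9}{4}\right) = - 3 \sqrt{- \frac{4}{3} + \frac{i \sqrt{66}}{3}} \left(- \frac{9}{4}\right) = \frac{27 \sqrt{- \frac{4}{3} + \frac{i \sqrt{66}}{3}}}{4}$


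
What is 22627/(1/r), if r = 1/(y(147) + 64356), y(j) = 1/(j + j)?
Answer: 6652338/18920665 ≈ 0.35159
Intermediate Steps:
y(j) = 1/(2*j)
r = 294/18920665 (r = 1/((½)/147 + 64356) = 1/((½)*(1/147) + 64356) = 1/(1/294 + 64356) = 1/(18920665/294) = 294/18920665 ≈ 1.5539e-5)
22627/(1/r) = 22627/(1/(294/18920665)) = 22627/(18920665/294) = 22627*(294/18920665) = 6652338/18920665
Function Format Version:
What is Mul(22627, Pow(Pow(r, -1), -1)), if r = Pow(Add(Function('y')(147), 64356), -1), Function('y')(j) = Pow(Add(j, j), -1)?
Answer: Rational(6652338, 18920665) ≈ 0.35159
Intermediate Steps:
Function('y')(j) = Mul(Rational(1, 2), Pow(j, -1)) (Function('y')(j) = Pow(Mul(2, j), -1) = Mul(Rational(1, 2), Pow(j, -1)))
r = Rational(294, 18920665) (r = Pow(Add(Mul(Rational(1, 2), Pow(147, -1)), 64356), -1) = Pow(Add(Mul(Rational(1, 2), Rational(1, 147)), 64356), -1) = Pow(Add(Rational(1, 294), 64356), -1) = Pow(Rational(18920665, 294), -1) = Rational(294, 18920665) ≈ 1.5539e-5)
Mul(22627, Pow(Pow(r, -1), -1)) = Mul(22627, Pow(Pow(Rational(294, 18920665), -1), -1)) = Mul(22627, Pow(Rational(18920665, 294), -1)) = Mul(22627, Rational(294, 18920665)) = Rational(6652338, 18920665)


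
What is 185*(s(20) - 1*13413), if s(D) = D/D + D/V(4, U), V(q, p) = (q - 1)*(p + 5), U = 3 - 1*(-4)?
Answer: -22330055/9 ≈ -2.4811e+6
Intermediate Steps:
U = 7 (U = 3 + 4 = 7)
V(q, p) = (-1 + q)*(5 + p)
s(D) = 1 + D/36 (s(D) = D/D + D/(-5 - 1*7 + 5*4 + 7*4) = 1 + D/(-5 - 7 + 20 + 28) = 1 + D/36)
185*(s(20) - 1*13413) = 185*((1 + (1/36)*20) - 1*13413) = 185*((1 + 5/9) - 13413) = 185*(14/9 - 13413) = 185*(-120703/9) = -22330055/9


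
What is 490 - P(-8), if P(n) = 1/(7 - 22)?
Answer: 7351/15 ≈ 490.07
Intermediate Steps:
P(n) = -1/15 (P(n) = 1/(-15) = -1/15)
490 - P(-8) = 490 - 1*(-1/15) = 490 + 1/15 = 7351/15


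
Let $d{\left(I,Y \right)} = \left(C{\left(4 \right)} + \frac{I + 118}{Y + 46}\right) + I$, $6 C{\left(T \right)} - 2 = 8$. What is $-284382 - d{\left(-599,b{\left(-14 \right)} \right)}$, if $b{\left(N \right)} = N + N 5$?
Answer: $- \frac{32352895}{114} \approx -2.838 \cdot 10^{5}$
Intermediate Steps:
$C{\left(T \right)} = \frac{5}{3}$ ($C{\left(T \right)} = \frac{1}{3} + \frac{1}{6} \cdot 8 = \frac{1}{3} + \frac{4}{3} = \frac{5}{3}$)
$b{\left(N \right)} = 6 N$ ($b{\left(N \right)} = N + 5 N = 6 N$)
$d{\left(I,Y \right)} = \frac{5}{3} + I + \frac{118 + I}{46 + Y}$ ($d{\left(I,Y \right)} = \left(\frac{5}{3} + \frac{I + 118}{Y + 46}\right) + I = \left(\frac{5}{3} + \frac{118 + I}{46 + Y}\right) + I = \frac{5}{3} + I + \frac{118 + I}{46 + Y}$)
$-284382 - d{\left(-599,b{\left(-14 \right)} \right)} = -284382 - \frac{584 + 5 \cdot 6 \left(-14\right) + 141 \left(-599\right) + 3 \left(-599\right) 6 \left(-14\right)}{3 \left(46 + 6 \left(-14\right)\right)} = -284382 - \frac{584 + 5 \left(-84\right) - 84459 + 3 \left(-599\right) \left(-84\right)}{3 \left(46 - 84\right)} = -284382 - \frac{584 - 420 - 84459 + 150948}{3 \left(-38\right)} = -284382 - \frac{1}{3} \left(- \frac{1}{38}\right) 66653 = -284382 - - \frac{66653}{114} = -284382 + \frac{66653}{114} = - \frac{32352895}{114}$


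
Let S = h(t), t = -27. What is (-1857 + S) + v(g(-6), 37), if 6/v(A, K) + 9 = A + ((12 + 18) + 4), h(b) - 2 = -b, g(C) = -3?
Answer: -20105/11 ≈ -1827.7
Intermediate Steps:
h(b) = 2 - b
S = 29 (S = 2 - 1*(-27) = 2 + 27 = 29)
v(A, K) = 6/(25 + A) (v(A, K) = 6/(-9 + (A + ((12 + 18) + 4))) = 6/(-9 + (A + (30 + 4))) = 6/(-9 + (A + 34)) = 6/(-9 + (34 + A)) = 6/(25 + A))
(-1857 + S) + v(g(-6), 37) = (-1857 + 29) + 6/(25 - 3) = -1828 + 6/22 = -1828 + 6*(1/22) = -1828 + 3/11 = -20105/11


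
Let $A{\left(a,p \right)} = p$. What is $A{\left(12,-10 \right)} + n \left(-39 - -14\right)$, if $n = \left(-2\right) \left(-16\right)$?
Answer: $-810$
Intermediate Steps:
$n = 32$
$A{\left(12,-10 \right)} + n \left(-39 - -14\right) = -10 + 32 \left(-39 - -14\right) = -10 + 32 \left(-39 + 14\right) = -10 + 32 \left(-25\right) = -10 - 800 = -810$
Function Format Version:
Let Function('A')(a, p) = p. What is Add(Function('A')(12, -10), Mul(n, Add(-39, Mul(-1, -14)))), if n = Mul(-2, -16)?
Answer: -810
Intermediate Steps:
n = 32
Add(Function('A')(12, -10), Mul(n, Add(-39, Mul(-1, -14)))) = Add(-10, Mul(32, Add(-39, Mul(-1, -14)))) = Add(-10, Mul(32, Add(-39, 14))) = Add(-10, Mul(32, -25)) = Add(-10, -800) = -810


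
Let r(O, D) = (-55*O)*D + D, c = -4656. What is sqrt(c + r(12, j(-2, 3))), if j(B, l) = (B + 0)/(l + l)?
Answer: I*sqrt(39927)/3 ≈ 66.606*I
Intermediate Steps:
j(B, l) = B/(2*l) (j(B, l) = B/((2*l)) = B*(1/(2*l)) = B/(2*l))
r(O, D) = D - 55*D*O (r(O, D) = -55*D*O + D = D - 55*D*O)
sqrt(c + r(12, j(-2, 3))) = sqrt(-4656 + ((1/2)*(-2)/3)*(1 - 55*12)) = sqrt(-4656 + ((1/2)*(-2)*(1/3))*(1 - 660)) = sqrt(-4656 - 1/3*(-659)) = sqrt(-4656 + 659/3) = sqrt(-13309/3) = I*sqrt(39927)/3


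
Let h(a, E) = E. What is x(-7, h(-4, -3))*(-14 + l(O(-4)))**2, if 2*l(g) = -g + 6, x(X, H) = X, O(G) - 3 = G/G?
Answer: -1183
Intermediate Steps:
O(G) = 4 (O(G) = 3 + G/G = 3 + 1 = 4)
l(g) = 3 - g/2 (l(g) = (-g + 6)/2 = (6 - g)/2 = 3 - g/2)
x(-7, h(-4, -3))*(-14 + l(O(-4)))**2 = -7*(-14 + (3 - 1/2*4))**2 = -7*(-14 + (3 - 2))**2 = -7*(-14 + 1)**2 = -7*(-13)**2 = -7*169 = -1183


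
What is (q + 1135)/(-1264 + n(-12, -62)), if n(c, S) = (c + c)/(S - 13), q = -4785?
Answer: 45625/15796 ≈ 2.8884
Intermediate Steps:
n(c, S) = 2*c/(-13 + S) (n(c, S) = (2*c)/(-13 + S) = 2*c/(-13 + S))
(q + 1135)/(-1264 + n(-12, -62)) = (-4785 + 1135)/(-1264 + 2*(-12)/(-13 - 62)) = -3650/(-1264 + 2*(-12)/(-75)) = -3650/(-1264 + 2*(-12)*(-1/75)) = -3650/(-1264 + 8/25) = -3650/(-31592/25) = -3650*(-25/31592) = 45625/15796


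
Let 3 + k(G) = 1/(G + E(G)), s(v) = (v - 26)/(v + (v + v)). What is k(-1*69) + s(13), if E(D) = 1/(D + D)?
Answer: -95644/28569 ≈ -3.3478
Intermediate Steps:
E(D) = 1/(2*D)
s(v) = (-26 + v)/(3*v) (s(v) = (-26 + v)/(v + 2*v) = (-26 + v)/((3*v)) = (-26 + v)*(1/(3*v)) = (-26 + v)/(3*v))
k(G) = -3 + 1/(G + 1/(2*G))
k(-1*69) + s(13) = (-3 - 6*(-1*69)² + 2*(-1*69))/(1 + 2*(-1*69)²) + (⅓)*(-26 + 13)/13 = (-3 - 6*(-69)² + 2*(-69))/(1 + 2*(-69)²) + (⅓)*(1/13)*(-13) = (-3 - 6*4761 - 138)/(1 + 2*4761) - ⅓ = (-3 - 28566 - 138)/(1 + 9522) - ⅓ = -28707/9523 - ⅓ = -95644/28569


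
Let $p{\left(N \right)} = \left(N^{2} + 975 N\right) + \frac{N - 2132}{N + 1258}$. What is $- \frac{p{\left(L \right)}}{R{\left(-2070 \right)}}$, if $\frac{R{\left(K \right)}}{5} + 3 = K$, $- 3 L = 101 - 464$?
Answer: $\frac{182875453}{14293335} \approx 12.794$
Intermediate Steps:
$L = 121$ ($L = - \frac{101 - 464}{3} = \left(- \frac{1}{3}\right) \left(-363\right) = 121$)
$R{\left(K \right)} = -15 + 5 K$
$p{\left(N \right)} = N^{2} + 975 N + \frac{-2132 + N}{1258 + N}$ ($p{\left(N \right)} = \left(N^{2} + 975 N\right) + \frac{-2132 + N}{1258 + N} = N^{2} + 975 N + \frac{-2132 + N}{1258 + N}$)
$- \frac{p{\left(L \right)}}{R{\left(-2070 \right)}} = - \frac{\frac{1}{1258 + 121} \left(-2132 + 121^{3} + 2233 \cdot 121^{2} + 1226551 \cdot 121\right)}{-15 + 5 \left(-2070\right)} = - \frac{\frac{1}{1379} \left(-2132 + 1771561 + 2233 \cdot 14641 + 148412671\right)}{-15 - 10350} = - \frac{\frac{1}{1379} \left(-2132 + 1771561 + 32693353 + 148412671\right)}{-10365} = - \frac{\frac{1}{1379} \cdot 182875453 \left(-1\right)}{10365} = - \frac{182875453 \left(-1\right)}{1379 \cdot 10365} = \left(-1\right) \left(- \frac{182875453}{14293335}\right) = \frac{182875453}{14293335}$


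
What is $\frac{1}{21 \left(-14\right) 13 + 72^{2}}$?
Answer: $\frac{1}{1362} \approx 0.00073421$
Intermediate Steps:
$\frac{1}{21 \left(-14\right) 13 + 72^{2}} = \frac{1}{\left(-294\right) 13 + 5184} = \frac{1}{-3822 + 5184} = \frac{1}{1362}$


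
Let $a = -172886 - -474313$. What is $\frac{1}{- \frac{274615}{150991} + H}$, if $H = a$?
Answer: $\frac{150991}{45512489542} \approx 3.3176 \cdot 10^{-6}$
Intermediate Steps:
$a = 301427$ ($a = -172886 + 474313 = 301427$)
$H = 301427$
$\frac{1}{- \frac{274615}{150991} + H} = \frac{1}{- \frac{274615}{150991} + 301427} = \frac{1}{\frac{45512489542}{150991}} = \frac{150991}{45512489542}$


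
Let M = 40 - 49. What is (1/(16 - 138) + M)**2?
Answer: 1207801/14884 ≈ 81.148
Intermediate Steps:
M = -9
(1/(16 - 138) + M)**2 = (1/(16 - 138) - 9)**2 = (1/(-122) - 9)**2 = (-1/122 - 9)**2 = (-1099/122)**2 = 1207801/14884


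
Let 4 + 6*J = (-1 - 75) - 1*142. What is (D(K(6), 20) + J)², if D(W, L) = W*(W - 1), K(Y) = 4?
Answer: 625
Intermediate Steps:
J = -37 (J = -⅔ + ((-1 - 75) - 1*142)/6 = -⅔ + (-76 - 142)/6 = -⅔ + (⅙)*(-218) = -⅔ - 109/3 = -37)
D(W, L) = W*(-1 + W)
(D(K(6), 20) + J)² = (4*(-1 + 4) - 37)² = (4*3 - 37)² = (12 - 37)² = (-25)² = 625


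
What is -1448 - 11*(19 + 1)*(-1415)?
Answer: 309852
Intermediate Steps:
-1448 - 11*(19 + 1)*(-1415) = -1448 - 11*20*(-1415) = -1448 - 220*(-1415) = -1448 + 311300 = 309852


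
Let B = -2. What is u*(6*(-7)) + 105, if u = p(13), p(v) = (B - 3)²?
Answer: -945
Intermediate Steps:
p(v) = 25 (p(v) = (-2 - 3)² = (-5)² = 25)
u = 25
u*(6*(-7)) + 105 = 25*(6*(-7)) + 105 = 25*(-42) + 105 = -1050 + 105 = -945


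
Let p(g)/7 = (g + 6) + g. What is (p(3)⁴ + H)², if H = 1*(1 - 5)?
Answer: 2478758512785424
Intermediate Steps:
p(g) = 42 + 14*g (p(g) = 7*((g + 6) + g) = 7*((6 + g) + g) = 7*(6 + 2*g) = 42 + 14*g)
H = -4 (H = 1*(-4) = -4)
(p(3)⁴ + H)² = ((42 + 14*3)⁴ - 4)² = ((42 + 42)⁴ - 4)² = (84⁴ - 4)² = (49787136 - 4)² = 49787132² = 2478758512785424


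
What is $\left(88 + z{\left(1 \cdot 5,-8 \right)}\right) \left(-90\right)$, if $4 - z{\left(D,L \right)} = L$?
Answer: $-9000$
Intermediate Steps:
$z{\left(D,L \right)} = 4 - L$
$\left(88 + z{\left(1 \cdot 5,-8 \right)}\right) \left(-90\right) = \left(88 + \left(4 - -8\right)\right) \left(-90\right) = \left(88 + \left(4 + 8\right)\right) \left(-90\right) = \left(88 + 12\right) \left(-90\right) = 100 \left(-90\right) = -9000$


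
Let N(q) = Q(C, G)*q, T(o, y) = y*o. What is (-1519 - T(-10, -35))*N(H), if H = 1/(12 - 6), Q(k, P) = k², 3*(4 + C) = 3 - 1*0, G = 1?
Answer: -5607/2 ≈ -2803.5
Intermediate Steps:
T(o, y) = o*y
C = -3 (C = -4 + (3 - 1*0)/3 = -4 + (3 + 0)/3 = -4 + (⅓)*3 = -4 + 1 = -3)
H = ⅙ (H = 1/6 = ⅙ ≈ 0.16667)
N(q) = 9*q (N(q) = (-3)²*q = 9*q)
(-1519 - T(-10, -35))*N(H) = (-1519 - (-10)*(-35))*(9*(⅙)) = (-1519 - 1*350)*(3/2) = (-1519 - 350)*(3/2) = -1869*3/2 = -5607/2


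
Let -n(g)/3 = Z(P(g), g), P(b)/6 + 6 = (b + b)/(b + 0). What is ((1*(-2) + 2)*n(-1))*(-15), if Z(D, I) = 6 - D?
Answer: 0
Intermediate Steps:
P(b) = -24 (P(b) = -36 + 6*((b + b)/(b + 0)) = -36 + 6*((2*b)/b) = -36 + 6*2 = -36 + 12 = -24)
n(g) = -90 (n(g) = -3*(6 - 1*(-24)) = -3*(6 + 24) = -3*30 = -90)
((1*(-2) + 2)*n(-1))*(-15) = ((1*(-2) + 2)*(-90))*(-15) = ((-2 + 2)*(-90))*(-15) = (0*(-90))*(-15) = 0*(-15) = 0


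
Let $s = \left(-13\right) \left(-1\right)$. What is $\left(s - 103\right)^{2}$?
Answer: $8100$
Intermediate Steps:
$s = 13$
$\left(s - 103\right)^{2} = \left(13 - 103\right)^{2} = \left(-90\right)^{2} = 8100$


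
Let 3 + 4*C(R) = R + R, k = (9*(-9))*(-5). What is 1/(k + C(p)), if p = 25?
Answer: 4/1667 ≈ 0.0023995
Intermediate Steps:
k = 405 (k = -81*(-5) = 405)
C(R) = -3/4 + R/2 (C(R) = -3/4 + (R + R)/4 = -3/4 + (2*R)/4 = -3/4 + R/2)
1/(k + C(p)) = 1/(405 + (-3/4 + (1/2)*25)) = 1/(405 + (-3/4 + 25/2)) = 1/(405 + 47/4) = 1/(1667/4) = 4/1667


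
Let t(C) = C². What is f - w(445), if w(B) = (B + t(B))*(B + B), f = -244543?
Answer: -176882843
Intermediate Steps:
w(B) = 2*B*(B + B²) (w(B) = (B + B²)*(B + B) = (B + B²)*(2*B) = 2*B*(B + B²))
f - w(445) = -244543 - 2*445²*(1 + 445) = -244543 - 2*198025*446 = -244543 - 1*176638300 = -244543 - 176638300 = -176882843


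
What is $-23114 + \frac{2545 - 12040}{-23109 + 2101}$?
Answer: $- \frac{485569417}{21008} \approx -23114.0$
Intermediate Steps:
$-23114 + \frac{2545 - 12040}{-23109 + 2101} = -23114 - \frac{9495}{-21008} = -23114 - - \frac{9495}{21008} = -23114 + \frac{9495}{21008} = - \frac{485569417}{21008}$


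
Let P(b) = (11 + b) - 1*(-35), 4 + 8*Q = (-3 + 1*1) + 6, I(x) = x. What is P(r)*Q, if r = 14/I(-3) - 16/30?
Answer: 0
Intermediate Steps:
r = -26/5 (r = 14/(-3) - 16/30 = 14*(-⅓) - 16*1/30 = -14/3 - 8/15 = -26/5 ≈ -5.2000)
Q = 0 (Q = -½ + ((-3 + 1*1) + 6)/8 = -½ + ((-3 + 1) + 6)/8 = -½ + (-2 + 6)/8 = -½ + (⅛)*4 = -½ + ½ = 0)
P(b) = 46 + b (P(b) = (11 + b) + 35 = 46 + b)
P(r)*Q = (46 - 26/5)*0 = (204/5)*0 = 0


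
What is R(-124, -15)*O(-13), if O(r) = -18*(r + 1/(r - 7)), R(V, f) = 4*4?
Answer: 18792/5 ≈ 3758.4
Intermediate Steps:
R(V, f) = 16
O(r) = -18*r - 18/(-7 + r) (O(r) = -18*(r + 1/(-7 + r)) = -18*r - 18/(-7 + r))
R(-124, -15)*O(-13) = 16*(18*(-1 - 1*(-13)² + 7*(-13))/(-7 - 13)) = 16*(18*(-1 - 1*169 - 91)/(-20)) = 16*(18*(-1/20)*(-1 - 169 - 91)) = 16*(18*(-1/20)*(-261)) = 16*(2349/10) = 18792/5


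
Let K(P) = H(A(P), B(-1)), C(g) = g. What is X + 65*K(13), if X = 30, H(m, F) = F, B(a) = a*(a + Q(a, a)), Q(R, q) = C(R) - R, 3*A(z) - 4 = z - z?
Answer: 95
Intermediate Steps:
A(z) = 4/3 (A(z) = 4/3 + (z - z)/3 = 4/3 + (1/3)*0 = 4/3 + 0 = 4/3)
Q(R, q) = 0 (Q(R, q) = R - R = 0)
B(a) = a**2 (B(a) = a*(a + 0) = a*a = a**2)
K(P) = 1 (K(P) = (-1)**2 = 1)
X + 65*K(13) = 30 + 65*1 = 30 + 65 = 95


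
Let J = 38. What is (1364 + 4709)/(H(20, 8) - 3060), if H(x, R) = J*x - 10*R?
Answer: -6073/2380 ≈ -2.5517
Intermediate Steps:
H(x, R) = -10*R + 38*x (H(x, R) = 38*x - 10*R = -10*R + 38*x)
(1364 + 4709)/(H(20, 8) - 3060) = (1364 + 4709)/((-10*8 + 38*20) - 3060) = 6073/((-80 + 760) - 3060) = 6073/(680 - 3060) = 6073/(-2380) = 6073*(-1/2380) = -6073/2380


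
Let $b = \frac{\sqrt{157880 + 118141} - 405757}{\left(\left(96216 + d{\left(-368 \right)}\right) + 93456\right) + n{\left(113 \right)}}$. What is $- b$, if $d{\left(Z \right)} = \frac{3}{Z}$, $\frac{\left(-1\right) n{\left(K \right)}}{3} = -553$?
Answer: $\frac{149318576}{70409805} - \frac{368 \sqrt{30669}}{23469935} \approx 2.118$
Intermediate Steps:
$n{\left(K \right)} = 1659$ ($n{\left(K \right)} = \left(-3\right) \left(-553\right) = 1659$)
$b = - \frac{149318576}{70409805} + \frac{368 \sqrt{30669}}{23469935}$ ($b = \frac{\sqrt{157880 + 118141} - 405757}{\left(\left(96216 + \frac{3}{-368}\right) + 93456\right) + 1659} = \frac{\sqrt{276021} - 405757}{\left(\left(96216 + 3 \left(- \frac{1}{368}\right)\right) + 93456\right) + 1659} = \frac{3 \sqrt{30669} - 405757}{\left(\left(96216 - \frac{3}{368}\right) + 93456\right) + 1659} = \frac{-405757 + 3 \sqrt{30669}}{\left(\frac{35407485}{368} + 93456\right) + 1659} = \frac{-405757 + 3 \sqrt{30669}}{\frac{69799293}{368} + 1659} = \frac{-405757 + 3 \sqrt{30669}}{\frac{70409805}{368}} = \left(-405757 + 3 \sqrt{30669}\right) \frac{368}{70409805} = - \frac{149318576}{70409805} + \frac{368 \sqrt{30669}}{23469935} \approx -2.118$)
$- b = - (- \frac{149318576}{70409805} + \frac{368 \sqrt{30669}}{23469935}) = \frac{149318576}{70409805} - \frac{368 \sqrt{30669}}{23469935}$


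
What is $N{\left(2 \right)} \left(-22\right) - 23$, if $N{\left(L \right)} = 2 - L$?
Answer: $-23$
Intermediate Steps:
$N{\left(2 \right)} \left(-22\right) - 23 = \left(2 - 2\right) \left(-22\right) - 23 = 0 \left(-22\right) - 23 = 0 - 23 = -23$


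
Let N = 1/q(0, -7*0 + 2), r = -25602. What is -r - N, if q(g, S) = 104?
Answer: 2662607/104 ≈ 25602.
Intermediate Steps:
N = 1/104 ≈ 0.0096154
-r - N = -1*(-25602) - 1*1/104 = 25602 - 1/104 = 2662607/104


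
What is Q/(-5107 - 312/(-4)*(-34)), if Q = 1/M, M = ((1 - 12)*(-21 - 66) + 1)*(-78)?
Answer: 1/579783516 ≈ 1.7248e-9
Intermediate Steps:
M = -74724 (M = (-11*(-87) + 1)*(-78) = (957 + 1)*(-78) = 958*(-78) = -74724)
Q = -1/74724 (Q = 1/(-74724) = -1/74724 ≈ -1.3383e-5)
Q/(-5107 - 312/(-4)*(-34)) = -1/(74724*(-5107 - 312/(-4)*(-34))) = -1/(74724*(-5107 - 312*(-1)/4*(-34))) = -1/(74724*(-5107 - 26*(-3)*(-34))) = -1/(74724*(-5107 + 78*(-34))) = -1/(74724*(-5107 - 2652)) = -1/74724/(-7759) = -1/74724*(-1/7759) = 1/579783516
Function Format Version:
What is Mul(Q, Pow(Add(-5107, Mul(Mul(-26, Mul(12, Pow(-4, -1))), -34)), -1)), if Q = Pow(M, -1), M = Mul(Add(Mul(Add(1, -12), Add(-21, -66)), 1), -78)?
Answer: Rational(1, 579783516) ≈ 1.7248e-9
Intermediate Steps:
M = -74724 (M = Mul(Add(Mul(-11, -87), 1), -78) = Mul(Add(957, 1), -78) = Mul(958, -78) = -74724)
Q = Rational(-1, 74724) (Q = Pow(-74724, -1) = Rational(-1, 74724) ≈ -1.3383e-5)
Mul(Q, Pow(Add(-5107, Mul(Mul(-26, Mul(12, Pow(-4, -1))), -34)), -1)) = Mul(Rational(-1, 74724), Pow(Add(-5107, Mul(Mul(-26, Mul(12, Pow(-4, -1))), -34)), -1)) = Mul(Rational(-1, 74724), Pow(Add(-5107, Mul(Mul(-26, Mul(12, Rational(-1, 4))), -34)), -1)) = Mul(Rational(-1, 74724), Pow(Add(-5107, Mul(Mul(-26, -3), -34)), -1)) = Mul(Rational(-1, 74724), Pow(Add(-5107, Mul(78, -34)), -1)) = Mul(Rational(-1, 74724), Pow(Add(-5107, -2652), -1)) = Mul(Rational(-1, 74724), Pow(-7759, -1)) = Mul(Rational(-1, 74724), Rational(-1, 7759)) = Rational(1, 579783516)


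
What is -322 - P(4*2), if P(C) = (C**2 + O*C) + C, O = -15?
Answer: -274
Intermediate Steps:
P(C) = C**2 - 14*C (P(C) = (C**2 - 15*C) + C = C**2 - 14*C)
-322 - P(4*2) = -322 - 4*2*(-14 + 4*2) = -322 - 8*(-14 + 8) = -322 - 8*(-6) = -322 - 1*(-48) = -322 + 48 = -274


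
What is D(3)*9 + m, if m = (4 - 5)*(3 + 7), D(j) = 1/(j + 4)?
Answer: -61/7 ≈ -8.7143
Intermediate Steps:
D(j) = 1/(4 + j)
m = -10 (m = -1*10 = -10)
D(3)*9 + m = 9/(4 + 3) - 10 = 9/7 - 10 = -61/7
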